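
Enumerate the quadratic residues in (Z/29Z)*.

1, 4, 5, 6, 7, 9, 13, 16, 20, 22, 23, 24, 25, 28

Square k = 1,…,14 (k and 29−k give the same square):
1²=1, 2²=4, 3²=9, 4²=16, 5²=25, 6²≡7, 7²≡20, 8²≡6, 9²≡23, 10²≡13, 11²≡5, 12²≡28, 13²≡24, 14²≡22 (mod 29).
So the quadratic residues mod 29 are {1, 4, 5, 6, 7, 9, 13, 16, 20, 22, 23, 24, 25, 28}.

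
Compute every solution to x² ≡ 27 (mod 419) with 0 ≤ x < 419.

87, 332

Since 419 ≡ 3 (mod 4), a square root of 27 is 27^((419+1)/4) = 27^105 mod 419.
Repeated squaring: 27^2≡310, 27^4≡149, 27^8≡413, 27^16≡36, 27^32≡39, 27^64≡264 (mod 419).
27^105 = 27^(64+32+8+1) ≡ 87 (mod 419).
Check: 87² = 7569 ≡ 27 (mod 419). The two roots are 87 and 332.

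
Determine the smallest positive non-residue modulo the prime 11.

2

(2/11) = −1, so 2 is the smallest positive non-residue mod 11.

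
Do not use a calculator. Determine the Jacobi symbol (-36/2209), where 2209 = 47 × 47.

1

First reduce: -36 ≡ 2173 (mod 2209).
Reciprocity: 2173 ≡ 1 and 2209 ≡ 1 (mod 4), so (2173/2209) = +(2209/2173).
Reduce top mod 2173: now compute (36/2173).
Pull out 2^2: since 2173 ≡ 5 (mod 8), (2/2173) = -1, so (2/2173)^2 = +1.
Reciprocity: 9 ≡ 1 and 2173 ≡ 1 (mod 4), so (9/2173) = +(2173/9).
Reduce top mod 9: now compute (4/9).
Pull out 2^2: since 9 ≡ 1 (mod 8), (2/9) = +1, so (2/9)^2 = +1.
Reached (1/9) = 1. Collecting the sign flips along the way, the symbol is +1.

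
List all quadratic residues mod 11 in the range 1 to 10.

Square k = 1,…,5 (k and 11−k give the same square):
1²=1, 2²=4, 3²=9, 4²≡5, 5²≡3 (mod 11).
So the quadratic residues mod 11 are {1, 3, 4, 5, 9}.

1,3,4,5,9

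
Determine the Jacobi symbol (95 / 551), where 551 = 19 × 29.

0

Reciprocity: 95 ≡ 3 and 551 ≡ 3 (mod 4), so (95/551) = −(551/95).
Reduce top mod 95: now compute (76/95).
Pull out 2^2: since 95 ≡ 7 (mod 8), (2/95) = +1, so (2/95)^2 = +1.
Reciprocity: 19 ≡ 3 and 95 ≡ 3 (mod 4), so (19/95) = −(95/19).
Reduce top mod 19: now compute (0/19).
Top reduces to 0: gcd > 1, so the symbol is 0.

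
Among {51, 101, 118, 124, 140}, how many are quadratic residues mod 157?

(51/157) = +1 → QR.
(101/157) = +1 → QR.
(118/157) = +1 → QR.
(124/157) = +1 → QR.
(140/157) = +1 → QR.
Total quadratic residues among the 5: 5.

5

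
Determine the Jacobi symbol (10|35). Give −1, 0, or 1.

0

Pull out 2: since 35 ≡ 3 (mod 8), (2/35) = -1.
Reciprocity: 5 ≡ 1 and 35 ≡ 3 (mod 4), so (5/35) = +(35/5).
Reduce top mod 5: now compute (0/5).
Top reduces to 0: gcd > 1, so the symbol is 0.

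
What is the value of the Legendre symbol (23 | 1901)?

Reciprocity: 23 ≡ 3 and 1901 ≡ 1 (mod 4), so (23/1901) = +(1901/23).
Reduce top mod 23: now compute (15/23).
Reciprocity: 15 ≡ 3 and 23 ≡ 3 (mod 4), so (15/23) = −(23/15).
Reduce top mod 15: now compute (8/15).
Pull out 2^3: since 15 ≡ 7 (mod 8), (2/15) = +1, so (2/15)^3 = +1.
Reached (1/15) = 1. Collecting the sign flips along the way, the symbol is -1.

-1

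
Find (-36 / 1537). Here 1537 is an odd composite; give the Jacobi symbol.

First reduce: -36 ≡ 1501 (mod 1537).
Reciprocity: 1501 ≡ 1 and 1537 ≡ 1 (mod 4), so (1501/1537) = +(1537/1501).
Reduce top mod 1501: now compute (36/1501).
Pull out 2^2: since 1501 ≡ 5 (mod 8), (2/1501) = -1, so (2/1501)^2 = +1.
Reciprocity: 9 ≡ 1 and 1501 ≡ 1 (mod 4), so (9/1501) = +(1501/9).
Reduce top mod 9: now compute (7/9).
Reciprocity: 7 ≡ 3 and 9 ≡ 1 (mod 4), so (7/9) = +(9/7).
Reduce top mod 7: now compute (2/7).
Pull out 2: since 7 ≡ 7 (mod 8), (2/7) = +1.
Reached (1/7) = 1. Collecting the sign flips along the way, the symbol is +1.

1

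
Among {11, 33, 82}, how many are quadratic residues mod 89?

(11/89) = +1 → QR.
(33/89) = -1 → non-residue.
(82/89) = -1 → non-residue.
Total quadratic residues among the 3: 1.

1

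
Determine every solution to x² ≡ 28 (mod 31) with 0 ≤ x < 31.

Since 31 ≡ 3 (mod 4), a square root of 28 is 28^((31+1)/4) = 28^8 mod 31.
Repeated squaring: 28^2≡9, 28^4≡19, 28^8≡20 (mod 31).
28^8 = 28^(8) ≡ 20 (mod 31).
Check: 20² = 400 ≡ 28 (mod 31). The two roots are 11 and 20.

11, 20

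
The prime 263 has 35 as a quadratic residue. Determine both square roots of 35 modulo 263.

Since 263 ≡ 3 (mod 4), a square root of 35 is 35^((263+1)/4) = 35^66 mod 263.
Repeated squaring: 35^2≡173, 35^4≡210, 35^8≡179, 35^16≡218, 35^32≡184, 35^64≡192 (mod 263).
35^66 = 35^(64+2) ≡ 78 (mod 263).
Check: 78² = 6084 ≡ 35 (mod 263). The two roots are 78 and 185.

78, 185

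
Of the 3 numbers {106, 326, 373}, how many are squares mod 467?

1

(106/467) = -1 → non-residue.
(326/467) = -1 → non-residue.
(373/467) = +1 → QR.
Total quadratic residues among the 3: 1.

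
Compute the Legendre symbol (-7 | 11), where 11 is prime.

Euler's criterion: (-7/11) ≡ 4^5 (mod 11).
4^2 ≡ 5 (mod 11)
4^4 ≡ 3 (mod 11)
4^5 = 4^(4+1) ≡ 1 (mod 11).
Result is 1, so (-7/11) = 1.

1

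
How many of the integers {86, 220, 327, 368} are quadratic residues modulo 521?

(86/521) = -1 → non-residue.
(220/521) = +1 → QR.
(327/521) = +1 → QR.
(368/521) = -1 → non-residue.
Total quadratic residues among the 4: 2.

2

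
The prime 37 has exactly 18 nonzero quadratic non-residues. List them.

Square k = 1,…,18 (k and 37−k give the same square):
1²=1, 2²=4, 3²=9, 4²=16, 5²=25, 6²=36, 7²≡12, 8²≡27, 9²≡7, 10²≡26, 11²≡10, 12²≡33, 13²≡21, 14²≡11, 15²≡3, 16²≡34, 17²≡30, 18²≡28 (mod 37).
The residues are {1, 3, 4, 7, 9, 10, 11, 12, 16, 21, 25, 26, 27, 28, 30, 33, 34, 36}; the non-residues are the remaining 18 nonzero classes.

2 5 6 8 13 14 15 17 18 19 20 22 23 24 29 31 32 35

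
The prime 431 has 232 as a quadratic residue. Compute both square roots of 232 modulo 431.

Since 431 ≡ 3 (mod 4), a square root of 232 is 232^((431+1)/4) = 232^108 mod 431.
Repeated squaring: 232^2≡380, 232^4≡15, 232^8≡225, 232^16≡198, 232^32≡414, 232^64≡289 (mod 431).
232^108 = 232^(64+32+8+4) ≡ 57 (mod 431).
Check: 57² = 3249 ≡ 232 (mod 431). The two roots are 57 and 374.

57, 374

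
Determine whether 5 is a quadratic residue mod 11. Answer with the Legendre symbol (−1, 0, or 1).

Euler's criterion: (5/11) ≡ 5^5 (mod 11).
5^2 ≡ 3 (mod 11)
5^4 ≡ 9 (mod 11)
5^5 = 5^(4+1) ≡ 1 (mod 11).
Result is 1, so (5/11) = 1.

1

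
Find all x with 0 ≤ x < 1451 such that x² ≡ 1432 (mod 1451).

595, 856

Since 1451 ≡ 3 (mod 4), a square root of 1432 is 1432^((1451+1)/4) = 1432^363 mod 1451.
Repeated squaring: 1432^2≡361, 1432^4≡1182, 1432^8≡1262, 1432^16≡897, 1432^32≡755, 1432^64≡1233, 1432^128≡1092, 1432^256≡1193 (mod 1451).
1432^363 = 1432^(256+64+32+8+2+1) ≡ 595 (mod 1451).
Check: 595² = 354025 ≡ 1432 (mod 1451). The two roots are 595 and 856.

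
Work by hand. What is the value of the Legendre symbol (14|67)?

1

Pull out 2: since 67 ≡ 3 (mod 8), (2/67) = -1.
Reciprocity: 7 ≡ 3 and 67 ≡ 3 (mod 4), so (7/67) = −(67/7).
Reduce top mod 7: now compute (4/7).
Pull out 2^2: since 7 ≡ 7 (mod 8), (2/7) = +1, so (2/7)^2 = +1.
Reached (1/7) = 1. Collecting the sign flips along the way, the symbol is +1.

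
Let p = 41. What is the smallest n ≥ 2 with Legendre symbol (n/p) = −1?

(2/41) = +1, so 2 is a residue.
(3/41) = −1, so 3 is the smallest positive non-residue mod 41.

3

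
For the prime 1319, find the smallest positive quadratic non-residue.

13

(2/1319) = +1, so 2 is a residue.
(3/1319) = +1, so 3 is a residue.
(4/1319) = +1, so 4 is a residue.
(5/1319) = +1, so 5 is a residue.
(6/1319) = +1, so 6 is a residue.
(7/1319) = +1, so 7 is a residue.
(8/1319) = +1, so 8 is a residue.
(9/1319) = +1, so 9 is a residue.
(10/1319) = +1, so 10 is a residue.
(11/1319) = +1, so 11 is a residue.
(12/1319) = +1, so 12 is a residue.
(13/1319) = −1, so 13 is the smallest positive non-residue mod 1319.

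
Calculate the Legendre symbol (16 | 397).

Pull out 2^4: since 397 ≡ 5 (mod 8), (2/397) = -1, so (2/397)^4 = +1.
Reached (1/397) = 1. Collecting the sign flips along the way, the symbol is +1.

1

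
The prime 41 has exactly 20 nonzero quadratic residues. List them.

1, 2, 4, 5, 8, 9, 10, 16, 18, 20, 21, 23, 25, 31, 32, 33, 36, 37, 39, 40

Square k = 1,…,20 (k and 41−k give the same square):
1²=1, 2²=4, 3²=9, 4²=16, 5²=25, 6²=36, 7²≡8, 8²≡23, 9²≡40, 10²≡18, 11²≡39, 12²≡21, 13²≡5, 14²≡32, 15²≡20, 16²≡10, 17²≡2, 18²≡37, 19²≡33, 20²≡31 (mod 41).
So the quadratic residues mod 41 are {1, 2, 4, 5, 8, 9, 10, 16, 18, 20, 21, 23, 25, 31, 32, 33, 36, 37, 39, 40}.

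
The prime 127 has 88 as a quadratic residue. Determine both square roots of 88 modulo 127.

Since 127 ≡ 3 (mod 4), a square root of 88 is 88^((127+1)/4) = 88^32 mod 127.
Repeated squaring: 88^2≡124, 88^4≡9, 88^8≡81, 88^16≡84, 88^32≡71 (mod 127).
88^32 = 88^(32) ≡ 71 (mod 127).
Check: 71² = 5041 ≡ 88 (mod 127). The two roots are 56 and 71.

56, 71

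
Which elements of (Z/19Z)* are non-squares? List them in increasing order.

2 3 8 10 12 13 14 15 18

Square k = 1,…,9 (k and 19−k give the same square):
1²=1, 2²=4, 3²=9, 4²=16, 5²≡6, 6²≡17, 7²≡11, 8²≡7, 9²≡5 (mod 19).
The residues are {1, 4, 5, 6, 7, 9, 11, 16, 17}; the non-residues are the remaining 9 nonzero classes.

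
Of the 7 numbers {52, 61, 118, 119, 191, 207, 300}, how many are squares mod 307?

(52/307) = -1 → non-residue.
(61/307) = -1 → non-residue.
(118/307) = +1 → QR.
(119/307) = +1 → QR.
(191/307) = +1 → QR.
(207/307) = -1 → non-residue.
(300/307) = -1 → non-residue.
Total quadratic residues among the 7: 3.

3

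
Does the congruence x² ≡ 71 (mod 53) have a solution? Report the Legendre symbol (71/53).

Euler's criterion: (71/53) ≡ 18^26 (mod 53).
18^2 ≡ 6 (mod 53)
18^4 ≡ 36 (mod 53)
18^8 ≡ 24 (mod 53)
18^16 ≡ 46 (mod 53)
18^26 = 18^(16+8+2) ≡ 52 (mod 53).
Result is 52 ≡ −1, so (71/53) = −1.

-1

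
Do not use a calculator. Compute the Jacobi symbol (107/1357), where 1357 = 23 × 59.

Reciprocity: 107 ≡ 3 and 1357 ≡ 1 (mod 4), so (107/1357) = +(1357/107).
Reduce top mod 107: now compute (73/107).
Reciprocity: 73 ≡ 1 and 107 ≡ 3 (mod 4), so (73/107) = +(107/73).
Reduce top mod 73: now compute (34/73).
Pull out 2: since 73 ≡ 1 (mod 8), (2/73) = +1.
Reciprocity: 17 ≡ 1 and 73 ≡ 1 (mod 4), so (17/73) = +(73/17).
Reduce top mod 17: now compute (5/17).
Reciprocity: 5 ≡ 1 and 17 ≡ 1 (mod 4), so (5/17) = +(17/5).
Reduce top mod 5: now compute (2/5).
Pull out 2: since 5 ≡ 5 (mod 8), (2/5) = -1.
Reached (1/5) = 1. Collecting the sign flips along the way, the symbol is -1.

-1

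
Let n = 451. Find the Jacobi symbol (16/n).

1

Pull out 2^4: since 451 ≡ 3 (mod 8), (2/451) = -1, so (2/451)^4 = +1.
Reached (1/451) = 1. Collecting the sign flips along the way, the symbol is +1.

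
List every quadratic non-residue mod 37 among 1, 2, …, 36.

2,5,6,8,13,14,15,17,18,19,20,22,23,24,29,31,32,35

Square k = 1,…,18 (k and 37−k give the same square):
1²=1, 2²=4, 3²=9, 4²=16, 5²=25, 6²=36, 7²≡12, 8²≡27, 9²≡7, 10²≡26, 11²≡10, 12²≡33, 13²≡21, 14²≡11, 15²≡3, 16²≡34, 17²≡30, 18²≡28 (mod 37).
The residues are {1, 3, 4, 7, 9, 10, 11, 12, 16, 21, 25, 26, 27, 28, 30, 33, 34, 36}; the non-residues are the remaining 18 nonzero classes.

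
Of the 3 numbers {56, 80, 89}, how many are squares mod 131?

(56/131) = -1 → non-residue.
(80/131) = +1 → QR.
(89/131) = +1 → QR.
Total quadratic residues among the 3: 2.

2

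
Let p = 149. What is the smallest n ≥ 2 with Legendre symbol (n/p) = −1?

(2/149) = −1, so 2 is the smallest positive non-residue mod 149.

2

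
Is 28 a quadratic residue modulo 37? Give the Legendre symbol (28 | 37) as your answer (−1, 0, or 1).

Pull out 2^2: since 37 ≡ 5 (mod 8), (2/37) = -1, so (2/37)^2 = +1.
Reciprocity: 7 ≡ 3 and 37 ≡ 1 (mod 4), so (7/37) = +(37/7).
Reduce top mod 7: now compute (2/7).
Pull out 2: since 7 ≡ 7 (mod 8), (2/7) = +1.
Reached (1/7) = 1. Collecting the sign flips along the way, the symbol is +1.

1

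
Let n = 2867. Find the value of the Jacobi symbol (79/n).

Reciprocity: 79 ≡ 3 and 2867 ≡ 3 (mod 4), so (79/2867) = −(2867/79).
Reduce top mod 79: now compute (23/79).
Reciprocity: 23 ≡ 3 and 79 ≡ 3 (mod 4), so (23/79) = −(79/23).
Reduce top mod 23: now compute (10/23).
Pull out 2: since 23 ≡ 7 (mod 8), (2/23) = +1.
Reciprocity: 5 ≡ 1 and 23 ≡ 3 (mod 4), so (5/23) = +(23/5).
Reduce top mod 5: now compute (3/5).
Reciprocity: 3 ≡ 3 and 5 ≡ 1 (mod 4), so (3/5) = +(5/3).
Reduce top mod 3: now compute (2/3).
Pull out 2: since 3 ≡ 3 (mod 8), (2/3) = -1.
Reached (1/3) = 1. Collecting the sign flips along the way, the symbol is -1.

-1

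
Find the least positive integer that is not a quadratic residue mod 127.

3

(2/127) = +1, so 2 is a residue.
(3/127) = −1, so 3 is the smallest positive non-residue mod 127.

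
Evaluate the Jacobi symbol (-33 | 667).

1

First reduce: -33 ≡ 634 (mod 667).
Pull out 2: since 667 ≡ 3 (mod 8), (2/667) = -1.
Reciprocity: 317 ≡ 1 and 667 ≡ 3 (mod 4), so (317/667) = +(667/317).
Reduce top mod 317: now compute (33/317).
Reciprocity: 33 ≡ 1 and 317 ≡ 1 (mod 4), so (33/317) = +(317/33).
Reduce top mod 33: now compute (20/33).
Pull out 2^2: since 33 ≡ 1 (mod 8), (2/33) = +1, so (2/33)^2 = +1.
Reciprocity: 5 ≡ 1 and 33 ≡ 1 (mod 4), so (5/33) = +(33/5).
Reduce top mod 5: now compute (3/5).
Reciprocity: 3 ≡ 3 and 5 ≡ 1 (mod 4), so (3/5) = +(5/3).
Reduce top mod 3: now compute (2/3).
Pull out 2: since 3 ≡ 3 (mod 8), (2/3) = -1.
Reached (1/3) = 1. Collecting the sign flips along the way, the symbol is +1.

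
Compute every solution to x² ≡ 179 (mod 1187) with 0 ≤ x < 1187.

Since 1187 ≡ 3 (mod 4), a square root of 179 is 179^((1187+1)/4) = 179^297 mod 1187.
Repeated squaring: 179^2≡1179, 179^4≡64, 179^8≡535, 179^16≡158, 179^32≡37, 179^64≡182, 179^128≡1075, 179^256≡674 (mod 1187).
179^297 = 179^(256+32+8+1) ≡ 546 (mod 1187).
Check: 546² = 298116 ≡ 179 (mod 1187). The two roots are 546 and 641.

546, 641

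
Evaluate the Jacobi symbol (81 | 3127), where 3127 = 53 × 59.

Reciprocity: 81 ≡ 1 and 3127 ≡ 3 (mod 4), so (81/3127) = +(3127/81).
Reduce top mod 81: now compute (49/81).
Reciprocity: 49 ≡ 1 and 81 ≡ 1 (mod 4), so (49/81) = +(81/49).
Reduce top mod 49: now compute (32/49).
Pull out 2^5: since 49 ≡ 1 (mod 8), (2/49) = +1, so (2/49)^5 = +1.
Reached (1/49) = 1. Collecting the sign flips along the way, the symbol is +1.

1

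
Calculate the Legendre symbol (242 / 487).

1

Pull out 2: since 487 ≡ 7 (mod 8), (2/487) = +1.
Reciprocity: 121 ≡ 1 and 487 ≡ 3 (mod 4), so (121/487) = +(487/121).
Reduce top mod 121: now compute (3/121).
Reciprocity: 3 ≡ 3 and 121 ≡ 1 (mod 4), so (3/121) = +(121/3).
Reduce top mod 3: now compute (1/3).
Reached (1/3) = 1. Collecting the sign flips along the way, the symbol is +1.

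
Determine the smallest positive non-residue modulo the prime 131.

2

(2/131) = −1, so 2 is the smallest positive non-residue mod 131.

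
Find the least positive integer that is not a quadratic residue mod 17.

3

(2/17) = +1, so 2 is a residue.
(3/17) = −1, so 3 is the smallest positive non-residue mod 17.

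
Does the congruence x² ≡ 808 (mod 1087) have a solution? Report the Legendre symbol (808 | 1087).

Pull out 2^3: since 1087 ≡ 7 (mod 8), (2/1087) = +1, so (2/1087)^3 = +1.
Reciprocity: 101 ≡ 1 and 1087 ≡ 3 (mod 4), so (101/1087) = +(1087/101).
Reduce top mod 101: now compute (77/101).
Reciprocity: 77 ≡ 1 and 101 ≡ 1 (mod 4), so (77/101) = +(101/77).
Reduce top mod 77: now compute (24/77).
Pull out 2^3: since 77 ≡ 5 (mod 8), (2/77) = -1, so (2/77)^3 = -1.
Reciprocity: 3 ≡ 3 and 77 ≡ 1 (mod 4), so (3/77) = +(77/3).
Reduce top mod 3: now compute (2/3).
Pull out 2: since 3 ≡ 3 (mod 8), (2/3) = -1.
Reached (1/3) = 1. Collecting the sign flips along the way, the symbol is +1.

1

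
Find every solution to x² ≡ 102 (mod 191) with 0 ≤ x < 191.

22, 169

Since 191 ≡ 3 (mod 4), a square root of 102 is 102^((191+1)/4) = 102^48 mod 191.
Repeated squaring: 102^2≡90, 102^4≡78, 102^8≡163, 102^16≡20, 102^32≡18 (mod 191).
102^48 = 102^(32+16) ≡ 169 (mod 191).
Check: 169² = 28561 ≡ 102 (mod 191). The two roots are 22 and 169.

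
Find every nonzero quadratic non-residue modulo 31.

3 6 11 12 13 15 17 21 22 23 24 26 27 29 30

Square k = 1,…,15 (k and 31−k give the same square):
1²=1, 2²=4, 3²=9, 4²=16, 5²=25, 6²≡5, 7²≡18, 8²≡2, 9²≡19, 10²≡7, 11²≡28, 12²≡20, 13²≡14, 14²≡10, 15²≡8 (mod 31).
The residues are {1, 2, 4, 5, 7, 8, 9, 10, 14, 16, 18, 19, 20, 25, 28}; the non-residues are the remaining 15 nonzero classes.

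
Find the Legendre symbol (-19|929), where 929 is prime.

First reduce: -19 ≡ 910 (mod 929).
Pull out 2: since 929 ≡ 1 (mod 8), (2/929) = +1.
Reciprocity: 455 ≡ 3 and 929 ≡ 1 (mod 4), so (455/929) = +(929/455).
Reduce top mod 455: now compute (19/455).
Reciprocity: 19 ≡ 3 and 455 ≡ 3 (mod 4), so (19/455) = −(455/19).
Reduce top mod 19: now compute (18/19).
Pull out 2: since 19 ≡ 3 (mod 8), (2/19) = -1.
Reciprocity: 9 ≡ 1 and 19 ≡ 3 (mod 4), so (9/19) = +(19/9).
Reduce top mod 9: now compute (1/9).
Reached (1/9) = 1. Collecting the sign flips along the way, the symbol is +1.

1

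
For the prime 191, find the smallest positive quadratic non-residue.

(2/191) = +1, so 2 is a residue.
(3/191) = +1, so 3 is a residue.
(4/191) = +1, so 4 is a residue.
(5/191) = +1, so 5 is a residue.
(6/191) = +1, so 6 is a residue.
(7/191) = −1, so 7 is the smallest positive non-residue mod 191.

7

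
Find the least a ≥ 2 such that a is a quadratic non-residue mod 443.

(2/443) = −1, so 2 is the smallest positive non-residue mod 443.

2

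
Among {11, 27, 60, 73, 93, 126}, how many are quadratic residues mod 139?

1

(11/139) = +1 → QR.
(27/139) = -1 → non-residue.
(60/139) = -1 → non-residue.
(73/139) = -1 → non-residue.
(93/139) = -1 → non-residue.
(126/139) = -1 → non-residue.
Total quadratic residues among the 6: 1.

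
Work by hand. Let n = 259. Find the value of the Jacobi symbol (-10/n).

1

First reduce: -10 ≡ 249 (mod 259).
Reciprocity: 249 ≡ 1 and 259 ≡ 3 (mod 4), so (249/259) = +(259/249).
Reduce top mod 249: now compute (10/249).
Pull out 2: since 249 ≡ 1 (mod 8), (2/249) = +1.
Reciprocity: 5 ≡ 1 and 249 ≡ 1 (mod 4), so (5/249) = +(249/5).
Reduce top mod 5: now compute (4/5).
Pull out 2^2: since 5 ≡ 5 (mod 8), (2/5) = -1, so (2/5)^2 = +1.
Reached (1/5) = 1. Collecting the sign flips along the way, the symbol is +1.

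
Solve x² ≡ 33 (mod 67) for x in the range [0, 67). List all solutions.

10, 57

Since 67 ≡ 3 (mod 4), a square root of 33 is 33^((67+1)/4) = 33^17 mod 67.
Repeated squaring: 33^2≡17, 33^4≡21, 33^8≡39, 33^16≡47 (mod 67).
33^17 = 33^(16+1) ≡ 10 (mod 67).
Check: 10² = 100 ≡ 33 (mod 67). The two roots are 10 and 57.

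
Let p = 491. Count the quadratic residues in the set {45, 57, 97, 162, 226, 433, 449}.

(45/491) = +1 → QR.
(57/491) = -1 → non-residue.
(97/491) = +1 → QR.
(162/491) = -1 → non-residue.
(226/491) = +1 → QR.
(433/491) = -1 → non-residue.
(449/491) = -1 → non-residue.
Total quadratic residues among the 7: 3.

3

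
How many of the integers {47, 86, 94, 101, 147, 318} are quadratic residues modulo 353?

(47/353) = +1 → QR.
(86/353) = +1 → QR.
(94/353) = +1 → QR.
(101/353) = -1 → non-residue.
(147/353) = -1 → non-residue.
(318/353) = +1 → QR.
Total quadratic residues among the 6: 4.

4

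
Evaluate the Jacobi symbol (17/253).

1

Reciprocity: 17 ≡ 1 and 253 ≡ 1 (mod 4), so (17/253) = +(253/17).
Reduce top mod 17: now compute (15/17).
Reciprocity: 15 ≡ 3 and 17 ≡ 1 (mod 4), so (15/17) = +(17/15).
Reduce top mod 15: now compute (2/15).
Pull out 2: since 15 ≡ 7 (mod 8), (2/15) = +1.
Reached (1/15) = 1. Collecting the sign flips along the way, the symbol is +1.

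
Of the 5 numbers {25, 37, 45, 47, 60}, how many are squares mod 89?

(25/89) = +1 → QR.
(37/89) = -1 → non-residue.
(45/89) = +1 → QR.
(47/89) = +1 → QR.
(60/89) = -1 → non-residue.
Total quadratic residues among the 5: 3.

3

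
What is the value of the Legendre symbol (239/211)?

-1

First reduce: 239 ≡ 28 (mod 211).
Pull out 2^2: since 211 ≡ 3 (mod 8), (2/211) = -1, so (2/211)^2 = +1.
Reciprocity: 7 ≡ 3 and 211 ≡ 3 (mod 4), so (7/211) = −(211/7).
Reduce top mod 7: now compute (1/7).
Reached (1/7) = 1. Collecting the sign flips along the way, the symbol is -1.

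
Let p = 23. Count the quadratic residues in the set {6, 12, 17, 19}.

(6/23) = +1 → QR.
(12/23) = +1 → QR.
(17/23) = -1 → non-residue.
(19/23) = -1 → non-residue.
Total quadratic residues among the 4: 2.

2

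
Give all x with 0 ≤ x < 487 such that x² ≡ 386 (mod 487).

Since 487 ≡ 3 (mod 4), a square root of 386 is 386^((487+1)/4) = 386^122 mod 487.
Repeated squaring: 386^2≡461, 386^4≡189, 386^8≡170, 386^16≡167, 386^32≡130, 386^64≡342 (mod 487).
386^122 = 386^(64+32+16+8+2) ≡ 308 (mod 487).
Check: 308² = 94864 ≡ 386 (mod 487). The two roots are 179 and 308.

179, 308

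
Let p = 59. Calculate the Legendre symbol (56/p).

Euler's criterion: (56/59) ≡ 56^29 (mod 59).
56^2 ≡ 9 (mod 59)
56^4 ≡ 22 (mod 59)
56^8 ≡ 12 (mod 59)
56^16 ≡ 26 (mod 59)
56^29 = 56^(16+8+4+1) ≡ 58 (mod 59).
Result is 58 ≡ −1, so (56/59) = −1.

-1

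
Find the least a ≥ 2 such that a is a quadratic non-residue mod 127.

(2/127) = +1, so 2 is a residue.
(3/127) = −1, so 3 is the smallest positive non-residue mod 127.

3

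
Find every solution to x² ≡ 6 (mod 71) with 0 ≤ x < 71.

Since 71 ≡ 3 (mod 4), a square root of 6 is 6^((71+1)/4) = 6^18 mod 71.
Repeated squaring: 6^2≡36, 6^4≡18, 6^8≡40, 6^16≡38 (mod 71).
6^18 = 6^(16+2) ≡ 19 (mod 71).
Check: 19² = 361 ≡ 6 (mod 71). The two roots are 19 and 52.

19, 52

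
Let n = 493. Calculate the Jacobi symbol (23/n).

Reciprocity: 23 ≡ 3 and 493 ≡ 1 (mod 4), so (23/493) = +(493/23).
Reduce top mod 23: now compute (10/23).
Pull out 2: since 23 ≡ 7 (mod 8), (2/23) = +1.
Reciprocity: 5 ≡ 1 and 23 ≡ 3 (mod 4), so (5/23) = +(23/5).
Reduce top mod 5: now compute (3/5).
Reciprocity: 3 ≡ 3 and 5 ≡ 1 (mod 4), so (3/5) = +(5/3).
Reduce top mod 3: now compute (2/3).
Pull out 2: since 3 ≡ 3 (mod 8), (2/3) = -1.
Reached (1/3) = 1. Collecting the sign flips along the way, the symbol is -1.

-1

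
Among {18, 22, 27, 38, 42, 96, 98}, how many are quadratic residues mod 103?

3

(18/103) = +1 → QR.
(22/103) = -1 → non-residue.
(27/103) = -1 → non-residue.
(38/103) = +1 → QR.
(42/103) = -1 → non-residue.
(96/103) = -1 → non-residue.
(98/103) = +1 → QR.
Total quadratic residues among the 7: 3.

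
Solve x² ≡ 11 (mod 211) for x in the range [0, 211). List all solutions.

86, 125

Since 211 ≡ 3 (mod 4), a square root of 11 is 11^((211+1)/4) = 11^53 mod 211.
Repeated squaring: 11^2≡121, 11^4≡82, 11^8≡183, 11^16≡151, 11^32≡13 (mod 211).
11^53 = 11^(32+16+4+1) ≡ 125 (mod 211).
Check: 125² = 15625 ≡ 11 (mod 211). The two roots are 86 and 125.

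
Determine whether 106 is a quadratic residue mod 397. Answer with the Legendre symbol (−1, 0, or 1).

Pull out 2: since 397 ≡ 5 (mod 8), (2/397) = -1.
Reciprocity: 53 ≡ 1 and 397 ≡ 1 (mod 4), so (53/397) = +(397/53).
Reduce top mod 53: now compute (26/53).
Pull out 2: since 53 ≡ 5 (mod 8), (2/53) = -1.
Reciprocity: 13 ≡ 1 and 53 ≡ 1 (mod 4), so (13/53) = +(53/13).
Reduce top mod 13: now compute (1/13).
Reached (1/13) = 1. Collecting the sign flips along the way, the symbol is +1.

1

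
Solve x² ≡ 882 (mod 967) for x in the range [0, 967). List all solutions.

43, 924

Since 967 ≡ 3 (mod 4), a square root of 882 is 882^((967+1)/4) = 882^242 mod 967.
Repeated squaring: 882^2≡456, 882^4≡31, 882^8≡961, 882^16≡36, 882^32≡329, 882^64≡904, 882^128≡101 (mod 967).
882^242 = 882^(128+64+32+16+2) ≡ 924 (mod 967).
Check: 924² = 853776 ≡ 882 (mod 967). The two roots are 43 and 924.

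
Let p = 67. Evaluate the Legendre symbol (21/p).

1

Reciprocity: 21 ≡ 1 and 67 ≡ 3 (mod 4), so (21/67) = +(67/21).
Reduce top mod 21: now compute (4/21).
Pull out 2^2: since 21 ≡ 5 (mod 8), (2/21) = -1, so (2/21)^2 = +1.
Reached (1/21) = 1. Collecting the sign flips along the way, the symbol is +1.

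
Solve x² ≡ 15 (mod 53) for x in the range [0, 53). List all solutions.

11, 42

53 ≡ 1 (mod 4), so we find a root by search.
Trying successive values, 11² = 121 ≡ 15 (mod 53). The other root is 53 − 11 = 42.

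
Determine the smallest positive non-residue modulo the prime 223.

(2/223) = +1, so 2 is a residue.
(3/223) = −1, so 3 is the smallest positive non-residue mod 223.

3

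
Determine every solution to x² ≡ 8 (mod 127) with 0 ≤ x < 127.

32, 95

Since 127 ≡ 3 (mod 4), a square root of 8 is 8^((127+1)/4) = 8^32 mod 127.
Repeated squaring: 8^2≡64, 8^4≡32, 8^8≡8, 8^16≡64, 8^32≡32 (mod 127).
8^32 = 8^(32) ≡ 32 (mod 127).
Check: 32² = 1024 ≡ 8 (mod 127). The two roots are 32 and 95.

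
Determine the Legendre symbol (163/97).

First reduce: 163 ≡ 66 (mod 97).
Pull out 2: since 97 ≡ 1 (mod 8), (2/97) = +1.
Reciprocity: 33 ≡ 1 and 97 ≡ 1 (mod 4), so (33/97) = +(97/33).
Reduce top mod 33: now compute (31/33).
Reciprocity: 31 ≡ 3 and 33 ≡ 1 (mod 4), so (31/33) = +(33/31).
Reduce top mod 31: now compute (2/31).
Pull out 2: since 31 ≡ 7 (mod 8), (2/31) = +1.
Reached (1/31) = 1. Collecting the sign flips along the way, the symbol is +1.

1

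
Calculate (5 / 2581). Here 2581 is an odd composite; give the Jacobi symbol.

1

Reciprocity: 5 ≡ 1 and 2581 ≡ 1 (mod 4), so (5/2581) = +(2581/5).
Reduce top mod 5: now compute (1/5).
Reached (1/5) = 1. Collecting the sign flips along the way, the symbol is +1.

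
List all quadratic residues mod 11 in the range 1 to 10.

1, 3, 4, 5, 9

Square k = 1,…,5 (k and 11−k give the same square):
1²=1, 2²=4, 3²=9, 4²≡5, 5²≡3 (mod 11).
So the quadratic residues mod 11 are {1, 3, 4, 5, 9}.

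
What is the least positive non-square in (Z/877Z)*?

2

(2/877) = −1, so 2 is the smallest positive non-residue mod 877.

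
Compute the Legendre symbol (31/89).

-1

Euler's criterion: (31/89) ≡ 31^44 (mod 89).
31^2 ≡ 71 (mod 89)
31^4 ≡ 57 (mod 89)
31^8 ≡ 45 (mod 89)
31^16 ≡ 67 (mod 89)
31^32 ≡ 39 (mod 89)
31^44 = 31^(32+8+4) ≡ 88 (mod 89).
Result is 88 ≡ −1, so (31/89) = −1.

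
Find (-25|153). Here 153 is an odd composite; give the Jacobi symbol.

First reduce: -25 ≡ 128 (mod 153).
Pull out 2^7: since 153 ≡ 1 (mod 8), (2/153) = +1, so (2/153)^7 = +1.
Reached (1/153) = 1. Collecting the sign flips along the way, the symbol is +1.

1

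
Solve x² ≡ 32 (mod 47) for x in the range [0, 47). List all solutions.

Since 47 ≡ 3 (mod 4), a square root of 32 is 32^((47+1)/4) = 32^12 mod 47.
Repeated squaring: 32^2≡37, 32^4≡6, 32^8≡36 (mod 47).
32^12 = 32^(8+4) ≡ 28 (mod 47).
Check: 28² = 784 ≡ 32 (mod 47). The two roots are 19 and 28.

19, 28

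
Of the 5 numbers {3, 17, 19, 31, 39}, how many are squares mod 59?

3

(3/59) = +1 → QR.
(17/59) = +1 → QR.
(19/59) = +1 → QR.
(31/59) = -1 → non-residue.
(39/59) = -1 → non-residue.
Total quadratic residues among the 5: 3.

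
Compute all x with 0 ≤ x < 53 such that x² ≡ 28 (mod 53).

53 ≡ 1 (mod 4), so we find a root by search.
Trying successive values, 9² = 81 ≡ 28 (mod 53). The other root is 53 − 9 = 44.

9, 44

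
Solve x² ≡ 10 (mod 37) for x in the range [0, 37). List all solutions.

11, 26

37 ≡ 1 (mod 4), so we find a root by search.
Trying successive values, 11² = 121 ≡ 10 (mod 37). The other root is 37 − 11 = 26.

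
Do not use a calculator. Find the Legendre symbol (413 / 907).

1

Euler's criterion: (413/907) ≡ 413^453 (mod 907).
413^2 ≡ 53 (mod 907)
413^4 ≡ 88 (mod 907)
413^8 ≡ 488 (mod 907)
413^16 ≡ 510 (mod 907)
413^32 ≡ 698 (mod 907)
413^64 ≡ 145 (mod 907)
413^128 ≡ 164 (mod 907)
413^256 ≡ 593 (mod 907)
413^453 = 413^(256+128+64+4+1) ≡ 1 (mod 907).
Result is 1, so (413/907) = 1.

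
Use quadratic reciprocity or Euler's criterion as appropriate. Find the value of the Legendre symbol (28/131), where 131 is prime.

1

Pull out 2^2: since 131 ≡ 3 (mod 8), (2/131) = -1, so (2/131)^2 = +1.
Reciprocity: 7 ≡ 3 and 131 ≡ 3 (mod 4), so (7/131) = −(131/7).
Reduce top mod 7: now compute (5/7).
Reciprocity: 5 ≡ 1 and 7 ≡ 3 (mod 4), so (5/7) = +(7/5).
Reduce top mod 5: now compute (2/5).
Pull out 2: since 5 ≡ 5 (mod 8), (2/5) = -1.
Reached (1/5) = 1. Collecting the sign flips along the way, the symbol is +1.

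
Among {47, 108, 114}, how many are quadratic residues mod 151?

1

(47/151) = +1 → QR.
(108/151) = -1 → non-residue.
(114/151) = -1 → non-residue.
Total quadratic residues among the 3: 1.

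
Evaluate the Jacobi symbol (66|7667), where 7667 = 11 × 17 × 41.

0

Pull out 2: since 7667 ≡ 3 (mod 8), (2/7667) = -1.
Reciprocity: 33 ≡ 1 and 7667 ≡ 3 (mod 4), so (33/7667) = +(7667/33).
Reduce top mod 33: now compute (11/33).
Reciprocity: 11 ≡ 3 and 33 ≡ 1 (mod 4), so (11/33) = +(33/11).
Reduce top mod 11: now compute (0/11).
Top reduces to 0: gcd > 1, so the symbol is 0.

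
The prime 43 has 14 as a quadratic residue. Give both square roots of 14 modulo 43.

10, 33

Since 43 ≡ 3 (mod 4), a square root of 14 is 14^((43+1)/4) = 14^11 mod 43.
Repeated squaring: 14^2≡24, 14^4≡17, 14^8≡31 (mod 43).
14^11 = 14^(8+2+1) ≡ 10 (mod 43).
Check: 10² = 100 ≡ 14 (mod 43). The two roots are 10 and 33.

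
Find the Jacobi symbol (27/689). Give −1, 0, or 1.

Reciprocity: 27 ≡ 3 and 689 ≡ 1 (mod 4), so (27/689) = +(689/27).
Reduce top mod 27: now compute (14/27).
Pull out 2: since 27 ≡ 3 (mod 8), (2/27) = -1.
Reciprocity: 7 ≡ 3 and 27 ≡ 3 (mod 4), so (7/27) = −(27/7).
Reduce top mod 7: now compute (6/7).
Pull out 2: since 7 ≡ 7 (mod 8), (2/7) = +1.
Reciprocity: 3 ≡ 3 and 7 ≡ 3 (mod 4), so (3/7) = −(7/3).
Reduce top mod 3: now compute (1/3).
Reached (1/3) = 1. Collecting the sign flips along the way, the symbol is -1.

-1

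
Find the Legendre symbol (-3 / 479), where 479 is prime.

Euler's criterion: (-3/479) ≡ 476^239 (mod 479).
476^2 ≡ 9 (mod 479)
476^4 ≡ 81 (mod 479)
476^8 ≡ 334 (mod 479)
476^16 ≡ 428 (mod 479)
476^32 ≡ 206 (mod 479)
476^64 ≡ 284 (mod 479)
476^128 ≡ 184 (mod 479)
476^239 = 476^(128+64+32+8+4+2+1) ≡ 478 (mod 479).
Result is 478 ≡ −1, so (-3/479) = −1.

-1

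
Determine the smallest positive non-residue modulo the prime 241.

(2/241) = +1, so 2 is a residue.
(3/241) = +1, so 3 is a residue.
(4/241) = +1, so 4 is a residue.
(5/241) = +1, so 5 is a residue.
(6/241) = +1, so 6 is a residue.
(7/241) = −1, so 7 is the smallest positive non-residue mod 241.

7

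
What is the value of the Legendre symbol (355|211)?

1

First reduce: 355 ≡ 144 (mod 211).
Pull out 2^4: since 211 ≡ 3 (mod 8), (2/211) = -1, so (2/211)^4 = +1.
Reciprocity: 9 ≡ 1 and 211 ≡ 3 (mod 4), so (9/211) = +(211/9).
Reduce top mod 9: now compute (4/9).
Pull out 2^2: since 9 ≡ 1 (mod 8), (2/9) = +1, so (2/9)^2 = +1.
Reached (1/9) = 1. Collecting the sign flips along the way, the symbol is +1.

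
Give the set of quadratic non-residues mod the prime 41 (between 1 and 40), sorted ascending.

3,6,7,11,12,13,14,15,17,19,22,24,26,27,28,29,30,34,35,38

Square k = 1,…,20 (k and 41−k give the same square):
1²=1, 2²=4, 3²=9, 4²=16, 5²=25, 6²=36, 7²≡8, 8²≡23, 9²≡40, 10²≡18, 11²≡39, 12²≡21, 13²≡5, 14²≡32, 15²≡20, 16²≡10, 17²≡2, 18²≡37, 19²≡33, 20²≡31 (mod 41).
The residues are {1, 2, 4, 5, 8, 9, 10, 16, 18, 20, 21, 23, 25, 31, 32, 33, 36, 37, 39, 40}; the non-residues are the remaining 20 nonzero classes.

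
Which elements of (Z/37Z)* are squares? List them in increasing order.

Square k = 1,…,18 (k and 37−k give the same square):
1²=1, 2²=4, 3²=9, 4²=16, 5²=25, 6²=36, 7²≡12, 8²≡27, 9²≡7, 10²≡26, 11²≡10, 12²≡33, 13²≡21, 14²≡11, 15²≡3, 16²≡34, 17²≡30, 18²≡28 (mod 37).
So the quadratic residues mod 37 are {1, 3, 4, 7, 9, 10, 11, 12, 16, 21, 25, 26, 27, 28, 30, 33, 34, 36}.

1 3 4 7 9 10 11 12 16 21 25 26 27 28 30 33 34 36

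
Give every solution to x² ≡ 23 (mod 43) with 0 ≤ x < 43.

18, 25

Since 43 ≡ 3 (mod 4), a square root of 23 is 23^((43+1)/4) = 23^11 mod 43.
Repeated squaring: 23^2≡13, 23^4≡40, 23^8≡9 (mod 43).
23^11 = 23^(8+2+1) ≡ 25 (mod 43).
Check: 25² = 625 ≡ 23 (mod 43). The two roots are 18 and 25.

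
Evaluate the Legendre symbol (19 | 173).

-1

Euler's criterion: (19/173) ≡ 19^86 (mod 173).
19^2 ≡ 15 (mod 173)
19^4 ≡ 52 (mod 173)
19^8 ≡ 109 (mod 173)
19^16 ≡ 117 (mod 173)
19^32 ≡ 22 (mod 173)
19^64 ≡ 138 (mod 173)
19^86 = 19^(64+16+4+2) ≡ 172 (mod 173).
Result is 172 ≡ −1, so (19/173) = −1.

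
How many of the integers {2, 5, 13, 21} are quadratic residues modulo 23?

(2/23) = +1 → QR.
(5/23) = -1 → non-residue.
(13/23) = +1 → QR.
(21/23) = -1 → non-residue.
Total quadratic residues among the 4: 2.

2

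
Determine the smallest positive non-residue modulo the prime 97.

(2/97) = +1, so 2 is a residue.
(3/97) = +1, so 3 is a residue.
(4/97) = +1, so 4 is a residue.
(5/97) = −1, so 5 is the smallest positive non-residue mod 97.

5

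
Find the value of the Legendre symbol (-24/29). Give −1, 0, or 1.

First reduce: -24 ≡ 5 (mod 29).
Reciprocity: 5 ≡ 1 and 29 ≡ 1 (mod 4), so (5/29) = +(29/5).
Reduce top mod 5: now compute (4/5).
Pull out 2^2: since 5 ≡ 5 (mod 8), (2/5) = -1, so (2/5)^2 = +1.
Reached (1/5) = 1. Collecting the sign flips along the way, the symbol is +1.

1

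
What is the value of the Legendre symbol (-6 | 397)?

First reduce: -6 ≡ 391 (mod 397).
Reciprocity: 391 ≡ 3 and 397 ≡ 1 (mod 4), so (391/397) = +(397/391).
Reduce top mod 391: now compute (6/391).
Pull out 2: since 391 ≡ 7 (mod 8), (2/391) = +1.
Reciprocity: 3 ≡ 3 and 391 ≡ 3 (mod 4), so (3/391) = −(391/3).
Reduce top mod 3: now compute (1/3).
Reached (1/3) = 1. Collecting the sign flips along the way, the symbol is -1.

-1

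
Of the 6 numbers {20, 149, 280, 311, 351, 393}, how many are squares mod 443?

4

(20/443) = -1 → non-residue.
(149/443) = +1 → QR.
(280/443) = -1 → non-residue.
(311/443) = +1 → QR.
(351/443) = +1 → QR.
(393/443) = +1 → QR.
Total quadratic residues among the 6: 4.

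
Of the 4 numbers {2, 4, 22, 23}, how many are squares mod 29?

3

(2/29) = -1 → non-residue.
(4/29) = +1 → QR.
(22/29) = +1 → QR.
(23/29) = +1 → QR.
Total quadratic residues among the 4: 3.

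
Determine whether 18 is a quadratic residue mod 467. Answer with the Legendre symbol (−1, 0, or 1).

Pull out 2: since 467 ≡ 3 (mod 8), (2/467) = -1.
Reciprocity: 9 ≡ 1 and 467 ≡ 3 (mod 4), so (9/467) = +(467/9).
Reduce top mod 9: now compute (8/9).
Pull out 2^3: since 9 ≡ 1 (mod 8), (2/9) = +1, so (2/9)^3 = +1.
Reached (1/9) = 1. Collecting the sign flips along the way, the symbol is -1.

-1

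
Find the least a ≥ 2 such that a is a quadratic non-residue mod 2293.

2

(2/2293) = −1, so 2 is the smallest positive non-residue mod 2293.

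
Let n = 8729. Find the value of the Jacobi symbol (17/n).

Reciprocity: 17 ≡ 1 and 8729 ≡ 1 (mod 4), so (17/8729) = +(8729/17).
Reduce top mod 17: now compute (8/17).
Pull out 2^3: since 17 ≡ 1 (mod 8), (2/17) = +1, so (2/17)^3 = +1.
Reached (1/17) = 1. Collecting the sign flips along the way, the symbol is +1.

1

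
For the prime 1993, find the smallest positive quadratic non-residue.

5

(2/1993) = +1, so 2 is a residue.
(3/1993) = +1, so 3 is a residue.
(4/1993) = +1, so 4 is a residue.
(5/1993) = −1, so 5 is the smallest positive non-residue mod 1993.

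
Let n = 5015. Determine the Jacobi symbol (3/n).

1

Reciprocity: 3 ≡ 3 and 5015 ≡ 3 (mod 4), so (3/5015) = −(5015/3).
Reduce top mod 3: now compute (2/3).
Pull out 2: since 3 ≡ 3 (mod 8), (2/3) = -1.
Reached (1/3) = 1. Collecting the sign flips along the way, the symbol is +1.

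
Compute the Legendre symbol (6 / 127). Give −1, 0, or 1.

-1

Euler's criterion: (6/127) ≡ 6^63 (mod 127).
6^2 ≡ 36 (mod 127)
6^4 ≡ 26 (mod 127)
6^8 ≡ 41 (mod 127)
6^16 ≡ 30 (mod 127)
6^32 ≡ 11 (mod 127)
6^63 = 6^(32+16+8+4+2+1) ≡ 126 (mod 127).
Result is 126 ≡ −1, so (6/127) = −1.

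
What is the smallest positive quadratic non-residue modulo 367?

(2/367) = +1, so 2 is a residue.
(3/367) = −1, so 3 is the smallest positive non-residue mod 367.

3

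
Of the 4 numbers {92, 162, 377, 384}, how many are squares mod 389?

1

(92/389) = -1 → non-residue.
(162/389) = -1 → non-residue.
(377/389) = -1 → non-residue.
(384/389) = +1 → QR.
Total quadratic residues among the 4: 1.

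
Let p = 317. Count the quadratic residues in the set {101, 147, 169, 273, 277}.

4

(101/317) = +1 → QR.
(147/317) = -1 → non-residue.
(169/317) = +1 → QR.
(273/317) = +1 → QR.
(277/317) = +1 → QR.
Total quadratic residues among the 5: 4.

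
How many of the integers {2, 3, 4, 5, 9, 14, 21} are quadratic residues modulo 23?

4

(2/23) = +1 → QR.
(3/23) = +1 → QR.
(4/23) = +1 → QR.
(5/23) = -1 → non-residue.
(9/23) = +1 → QR.
(14/23) = -1 → non-residue.
(21/23) = -1 → non-residue.
Total quadratic residues among the 7: 4.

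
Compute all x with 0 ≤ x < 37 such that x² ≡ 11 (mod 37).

14, 23

37 ≡ 1 (mod 4), so we find a root by search.
Trying successive values, 14² = 196 ≡ 11 (mod 37). The other root is 37 − 14 = 23.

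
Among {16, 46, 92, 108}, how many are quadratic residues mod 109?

(16/109) = +1 → QR.
(46/109) = +1 → QR.
(92/109) = -1 → non-residue.
(108/109) = +1 → QR.
Total quadratic residues among the 4: 3.

3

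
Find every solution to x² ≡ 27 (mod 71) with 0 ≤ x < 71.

13, 58

Since 71 ≡ 3 (mod 4), a square root of 27 is 27^((71+1)/4) = 27^18 mod 71.
Repeated squaring: 27^2≡19, 27^4≡6, 27^8≡36, 27^16≡18 (mod 71).
27^18 = 27^(16+2) ≡ 58 (mod 71).
Check: 58² = 3364 ≡ 27 (mod 71). The two roots are 13 and 58.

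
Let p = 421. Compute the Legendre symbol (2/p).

-1

Pull out 2: since 421 ≡ 5 (mod 8), (2/421) = -1.
Reached (1/421) = 1. Collecting the sign flips along the way, the symbol is -1.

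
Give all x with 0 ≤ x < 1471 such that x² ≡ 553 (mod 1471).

111, 1360

Since 1471 ≡ 3 (mod 4), a square root of 553 is 553^((1471+1)/4) = 553^368 mod 1471.
Repeated squaring: 553^2≡1312, 553^4≡274, 553^8≡55, 553^16≡83, 553^32≡1005, 553^64≡919, 553^128≡207, 553^256≡190 (mod 1471).
553^368 = 553^(256+64+32+16) ≡ 1360 (mod 1471).
Check: 1360² = 1849600 ≡ 553 (mod 1471). The two roots are 111 and 1360.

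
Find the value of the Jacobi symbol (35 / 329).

Reciprocity: 35 ≡ 3 and 329 ≡ 1 (mod 4), so (35/329) = +(329/35).
Reduce top mod 35: now compute (14/35).
Pull out 2: since 35 ≡ 3 (mod 8), (2/35) = -1.
Reciprocity: 7 ≡ 3 and 35 ≡ 3 (mod 4), so (7/35) = −(35/7).
Reduce top mod 7: now compute (0/7).
Top reduces to 0: gcd > 1, so the symbol is 0.

0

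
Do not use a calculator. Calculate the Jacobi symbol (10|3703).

-1

Pull out 2: since 3703 ≡ 7 (mod 8), (2/3703) = +1.
Reciprocity: 5 ≡ 1 and 3703 ≡ 3 (mod 4), so (5/3703) = +(3703/5).
Reduce top mod 5: now compute (3/5).
Reciprocity: 3 ≡ 3 and 5 ≡ 1 (mod 4), so (3/5) = +(5/3).
Reduce top mod 3: now compute (2/3).
Pull out 2: since 3 ≡ 3 (mod 8), (2/3) = -1.
Reached (1/3) = 1. Collecting the sign flips along the way, the symbol is -1.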